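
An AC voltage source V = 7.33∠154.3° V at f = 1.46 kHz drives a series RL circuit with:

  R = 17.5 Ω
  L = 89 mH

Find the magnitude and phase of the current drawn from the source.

Step 1 — Angular frequency: ω = 2π·f = 2π·1460 = 9173 rad/s.
Step 2 — Component impedances:
  R: Z = R = 17.5 Ω
  L: Z = jωL = j·9173·0.089 = 0 + j816.4 Ω
Step 3 — Series combination: Z_total = R + L = 17.5 + j816.4 Ω = 816.6∠88.8° Ω.
Step 4 — Source phasor: V = 7.33∠154.3° V = -6.605 + j3.179 V.
Step 5 — Ohm's law: I = V / Z_total = (-6.605 + j3.179) / (17.5 + j816.4) = 0.003718 + j0.00817 A.
Step 6 — Convert to polar: |I| = 0.008976 A, ∠I = 65.5°.

I = 0.008976∠65.5° A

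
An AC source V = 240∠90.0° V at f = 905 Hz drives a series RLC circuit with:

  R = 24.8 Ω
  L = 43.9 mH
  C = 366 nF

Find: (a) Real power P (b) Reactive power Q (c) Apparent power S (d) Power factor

Step 1 — Angular frequency: ω = 2π·f = 2π·905 = 5686 rad/s.
Step 2 — Component impedances:
  R: Z = R = 24.8 Ω
  L: Z = jωL = j·5686·0.0439 = 0 + j249.6 Ω
  C: Z = 1/(jωC) = -j/(ω·C) = 0 - j480.5 Ω
Step 3 — Series combination: Z_total = R + L + C = 24.8 - j230.9 Ω = 232.2∠-83.9° Ω.
Step 4 — Source phasor: V = 240∠90.0° V = 0 + j240 V.
Step 5 — Current: I = V / Z = -1.028 + j0.1104 A = 1.034∠173.9° A.
Step 6 — Complex power: S = V·I* = 26.49 - j246.6 VA.
Step 7 — Real power: P = Re(S) = 26.49 W.
Step 8 — Reactive power: Q = Im(S) = -246.6 VAR.
Step 9 — Apparent power: |S| = 248.1 VA.
Step 10 — Power factor: PF = P/|S| = 0.1068 (leading).

(a) P = 26.49 W  (b) Q = -246.6 VAR  (c) S = 248.1 VA  (d) PF = 0.1068 (leading)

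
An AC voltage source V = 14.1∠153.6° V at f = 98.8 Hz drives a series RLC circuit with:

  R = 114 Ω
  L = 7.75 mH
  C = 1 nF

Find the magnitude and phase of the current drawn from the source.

Step 1 — Angular frequency: ω = 2π·f = 2π·98.8 = 620.8 rad/s.
Step 2 — Component impedances:
  R: Z = R = 114 Ω
  L: Z = jωL = j·620.8·0.00775 = 0 + j4.811 Ω
  C: Z = 1/(jωC) = -j/(ω·C) = 0 - j1.611e+06 Ω
Step 3 — Series combination: Z_total = R + L + C = 114 - j1.611e+06 Ω = 1.611e+06∠-90.0° Ω.
Step 4 — Source phasor: V = 14.1∠153.6° V = -12.63 + j6.269 V.
Step 5 — Ohm's law: I = V / Z_total = (-12.63 + j6.269) / (114 - j1.611e+06) = -3.892e-06 - j7.84e-06 A.
Step 6 — Convert to polar: |I| = 8.753e-06 A, ∠I = -116.4°.

I = 8.753e-06∠-116.4° A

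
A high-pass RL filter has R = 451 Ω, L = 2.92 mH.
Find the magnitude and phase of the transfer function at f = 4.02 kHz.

Step 1 — Angular frequency: ω = 2π·4020 = 2.526e+04 rad/s.
Step 2 — Transfer function: H(jω) = jωL/(R + jωL).
Step 3 — Numerator jωL = j·73.75; denominator R + jωL = 451 + j73.75.
Step 4 — H = 0.02605 + j0.1593.
Step 5 — Magnitude: |H| = 0.1614 (-15.8 dB); phase: φ = 80.7°.

|H| = 0.1614 (-15.8 dB), φ = 80.7°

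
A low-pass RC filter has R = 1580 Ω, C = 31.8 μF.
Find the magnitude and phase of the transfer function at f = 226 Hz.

Step 1 — Angular frequency: ω = 2π·226 = 1420 rad/s.
Step 2 — Transfer function: H(jω) = 1/(1 + jωRC).
Step 3 — Denominator: 1 + jωRC = 1 + j·1420·1580·3.18e-05 = 1 + j71.35.
Step 4 — H = 0.0001964 - j0.01401.
Step 5 — Magnitude: |H| = 0.01401 (-37.1 dB); phase: φ = -89.2°.

|H| = 0.01401 (-37.1 dB), φ = -89.2°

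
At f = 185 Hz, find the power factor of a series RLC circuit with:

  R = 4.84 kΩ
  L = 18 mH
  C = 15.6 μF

Step 1 — Angular frequency: ω = 2π·f = 2π·185 = 1162 rad/s.
Step 2 — Component impedances:
  R: Z = R = 4840 Ω
  L: Z = jωL = j·1162·0.018 = 0 + j20.92 Ω
  C: Z = 1/(jωC) = -j/(ω·C) = 0 - j55.15 Ω
Step 3 — Series combination: Z_total = R + L + C = 4840 - j34.22 Ω = 4840∠-0.4° Ω.
Step 4 — Power factor: PF = cos(φ) = Re(Z)/|Z| = 4840/4840 = 1.
Step 5 — Type: Im(Z) = -34.22 ⇒ leading (phase φ = -0.4°).

PF = 1 (leading, φ = -0.4°)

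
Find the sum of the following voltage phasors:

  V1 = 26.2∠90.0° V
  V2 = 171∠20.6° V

Step 1 — Convert each phasor to rectangular form:
  V1 = 26.2·(cos(90.0°) + j·sin(90.0°)) = 0 + j26.2 V
  V2 = 171·(cos(20.6°) + j·sin(20.6°)) = 160.1 + j60.16 V
Step 2 — Sum components: V_total = 160.1 + j86.36 V.
Step 3 — Convert to polar: |V_total| = 181.9 V, ∠V_total = 28.3°.

V_total = 181.9∠28.3° V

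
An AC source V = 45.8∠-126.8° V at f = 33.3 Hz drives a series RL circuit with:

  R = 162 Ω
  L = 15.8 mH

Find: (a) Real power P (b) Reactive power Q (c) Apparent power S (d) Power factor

Step 1 — Angular frequency: ω = 2π·f = 2π·33.3 = 209.2 rad/s.
Step 2 — Component impedances:
  R: Z = R = 162 Ω
  L: Z = jωL = j·209.2·0.0158 = 0 + j3.306 Ω
Step 3 — Series combination: Z_total = R + L = 162 + j3.306 Ω = 162∠1.2° Ω.
Step 4 — Source phasor: V = 45.8∠-126.8° V = -27.44 - j36.67 V.
Step 5 — Current: I = V / Z = -0.1739 - j0.2228 A = 0.2827∠-128.0° A.
Step 6 — Complex power: S = V·I* = 12.94 + j0.2641 VA.
Step 7 — Real power: P = Re(S) = 12.94 W.
Step 8 — Reactive power: Q = Im(S) = 0.2641 VAR.
Step 9 — Apparent power: |S| = 12.95 VA.
Step 10 — Power factor: PF = P/|S| = 0.9998 (lagging).

(a) P = 12.94 W  (b) Q = 0.2641 VAR  (c) S = 12.95 VA  (d) PF = 0.9998 (lagging)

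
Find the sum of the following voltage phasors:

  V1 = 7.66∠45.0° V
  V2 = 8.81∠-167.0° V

Step 1 — Convert each phasor to rectangular form:
  V1 = 7.66·(cos(45.0°) + j·sin(45.0°)) = 5.416 + j5.416 V
  V2 = 8.81·(cos(-167.0°) + j·sin(-167.0°)) = -8.584 - j1.982 V
Step 2 — Sum components: V_total = -3.168 + j3.435 V.
Step 3 — Convert to polar: |V_total| = 4.672 V, ∠V_total = 132.7°.

V_total = 4.672∠132.7° V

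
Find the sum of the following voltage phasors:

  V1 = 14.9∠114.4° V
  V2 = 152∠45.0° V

Step 1 — Convert each phasor to rectangular form:
  V1 = 14.9·(cos(114.4°) + j·sin(114.4°)) = -6.155 + j13.57 V
  V2 = 152·(cos(45.0°) + j·sin(45.0°)) = 107.5 + j107.5 V
Step 2 — Sum components: V_total = 101.3 + j121 V.
Step 3 — Convert to polar: |V_total| = 157.9 V, ∠V_total = 50.1°.

V_total = 157.9∠50.1° V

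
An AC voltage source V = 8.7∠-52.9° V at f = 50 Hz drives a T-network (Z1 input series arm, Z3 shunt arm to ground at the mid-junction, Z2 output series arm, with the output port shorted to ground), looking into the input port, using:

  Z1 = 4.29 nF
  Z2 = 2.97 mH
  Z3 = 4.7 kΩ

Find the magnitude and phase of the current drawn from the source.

Step 1 — Angular frequency: ω = 2π·f = 2π·50 = 314.2 rad/s.
Step 2 — Component impedances:
  Z1: Z = 1/(jωC) = -j/(ω·C) = 0 - j7.42e+05 Ω
  Z2: Z = jωL = j·314.2·0.00297 = 0 + j0.9331 Ω
  Z3: Z = R = 4700 Ω
Step 3 — With the output port shorted to ground, the output series arm Z2 runs from the junction to ground; the shunt arm Z3 also runs from the junction to ground. They appear in parallel: Z3 || Z2 = 0.0001852 + j0.9331 Ω.
Step 4 — Series with input arm Z1: Z_in = Z1 + (Z3 || Z2) = 0 - j7.42e+05 Ω = 7.42e+05∠-90.0° Ω.
Step 5 — Source phasor: V = 8.7∠-52.9° V = 5.248 - j6.939 V.
Step 6 — Ohm's law: I = V / Z_total = (5.248 - j6.939) / (0 - j7.42e+05) = 9.352e-06 + j7.073e-06 A.
Step 7 — Convert to polar: |I| = 1.173e-05 A, ∠I = 37.1°.

I = 1.173e-05∠37.1° A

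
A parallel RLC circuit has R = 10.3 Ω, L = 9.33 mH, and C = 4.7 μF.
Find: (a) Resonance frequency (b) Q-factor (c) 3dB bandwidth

Step 1 — Resonance: ω₀ = 1/√(LC) = 1/√(0.00933·4.7e-06) = 4775 rad/s.
Step 2 — f₀ = ω₀/(2π) = 760 Hz.
Step 3 — Parallel Q: Q = R/(ω₀L) = 10.3/(4775·0.00933) = 0.2312.
Step 4 — Bandwidth: Δω = ω₀/Q = 2.066e+04 rad/s; BW = Δω/(2π) = 3288 Hz.

(a) f₀ = 760 Hz  (b) Q = 0.2312  (c) BW = 3288 Hz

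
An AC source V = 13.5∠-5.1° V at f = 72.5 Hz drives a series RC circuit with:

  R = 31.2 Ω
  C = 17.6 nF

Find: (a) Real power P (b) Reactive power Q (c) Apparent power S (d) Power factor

Step 1 — Angular frequency: ω = 2π·f = 2π·72.5 = 455.5 rad/s.
Step 2 — Component impedances:
  R: Z = R = 31.2 Ω
  C: Z = 1/(jωC) = -j/(ω·C) = 0 - j1.247e+05 Ω
Step 3 — Series combination: Z_total = R + C = 31.2 - j1.247e+05 Ω = 1.247e+05∠-90.0° Ω.
Step 4 — Source phasor: V = 13.5∠-5.1° V = 13.45 - j1.2 V.
Step 5 — Current: I = V / Z = 9.648e-06 + j0.0001078 A = 0.0001082∠84.9° A.
Step 6 — Complex power: S = V·I* = 3.655e-07 - j0.001461 VA.
Step 7 — Real power: P = Re(S) = 3.655e-07 W.
Step 8 — Reactive power: Q = Im(S) = -0.001461 VAR.
Step 9 — Apparent power: |S| = 0.001461 VA.
Step 10 — Power factor: PF = P/|S| = 0.0002501 (leading).

(a) P = 3.655e-07 W  (b) Q = -0.001461 VAR  (c) S = 0.001461 VA  (d) PF = 0.0002501 (leading)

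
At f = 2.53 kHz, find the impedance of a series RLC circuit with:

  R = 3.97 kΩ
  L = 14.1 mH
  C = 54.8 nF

Step 1 — Angular frequency: ω = 2π·f = 2π·2530 = 1.59e+04 rad/s.
Step 2 — Component impedances:
  R: Z = R = 3970 Ω
  L: Z = jωL = j·1.59e+04·0.0141 = 0 + j224.1 Ω
  C: Z = 1/(jωC) = -j/(ω·C) = 0 - j1148 Ω
Step 3 — Series combination: Z_total = R + L + C = 3970 - j923.8 Ω = 4076∠-13.1° Ω.

Z = 3970 - j923.8 Ω = 4076∠-13.1° Ω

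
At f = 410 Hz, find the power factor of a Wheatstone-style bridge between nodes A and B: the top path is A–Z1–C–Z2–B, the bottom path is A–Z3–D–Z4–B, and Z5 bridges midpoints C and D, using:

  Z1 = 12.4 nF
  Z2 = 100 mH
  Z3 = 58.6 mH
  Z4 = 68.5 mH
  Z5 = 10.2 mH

Step 1 — Angular frequency: ω = 2π·f = 2π·410 = 2576 rad/s.
Step 2 — Component impedances:
  Z1: Z = 1/(jωC) = -j/(ω·C) = 0 - j3.131e+04 Ω
  Z2: Z = jωL = j·2576·0.1 = 0 + j257.6 Ω
  Z3: Z = jωL = j·2576·0.0586 = 0 + j151 Ω
  Z4: Z = jωL = j·2576·0.0685 = 0 + j176.5 Ω
  Z5: Z = jωL = j·2576·0.0102 = 0 + j26.28 Ω
Step 3 — Bridge requires nodal analysis (the Z5 bridge couples midpoints C and D, so the two paths cannot be reduced to a simple series/parallel combination). Setting node B to ground and injecting 1 A at node A, the 3-node admittance system at A, C, D solves to V_A = Z_AB = 0 + j260.6 Ω = 260.6∠90.0° Ω.
Step 4 — Power factor: PF = cos(φ) = Re(Z)/|Z| = 0/260.6 = 0.
Step 5 — Type: Im(Z) = 260.6 ⇒ lagging (phase φ = 90.0°).

PF = 0 (lagging, φ = 90.0°)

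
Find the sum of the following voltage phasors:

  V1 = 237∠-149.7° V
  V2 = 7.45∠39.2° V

Step 1 — Convert each phasor to rectangular form:
  V1 = 237·(cos(-149.7°) + j·sin(-149.7°)) = -204.6 - j119.6 V
  V2 = 7.45·(cos(39.2°) + j·sin(39.2°)) = 5.773 + j4.709 V
Step 2 — Sum components: V_total = -198.9 - j114.9 V.
Step 3 — Convert to polar: |V_total| = 229.6 V, ∠V_total = -150.0°.

V_total = 229.6∠-150.0° V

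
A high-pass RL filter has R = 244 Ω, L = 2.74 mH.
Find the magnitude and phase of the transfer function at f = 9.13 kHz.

Step 1 — Angular frequency: ω = 2π·9130 = 5.737e+04 rad/s.
Step 2 — Transfer function: H(jω) = jωL/(R + jωL).
Step 3 — Numerator jωL = j·157.2; denominator R + jωL = 244 + j157.2.
Step 4 — H = 0.2933 + j0.4553.
Step 5 — Magnitude: |H| = 0.5415 (-5.3 dB); phase: φ = 57.2°.

|H| = 0.5415 (-5.3 dB), φ = 57.2°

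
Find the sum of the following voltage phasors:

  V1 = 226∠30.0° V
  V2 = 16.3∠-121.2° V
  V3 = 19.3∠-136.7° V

Step 1 — Convert each phasor to rectangular form:
  V1 = 226·(cos(30.0°) + j·sin(30.0°)) = 195.7 + j113 V
  V2 = 16.3·(cos(-121.2°) + j·sin(-121.2°)) = -8.444 - j13.94 V
  V3 = 19.3·(cos(-136.7°) + j·sin(-136.7°)) = -14.05 - j13.24 V
Step 2 — Sum components: V_total = 173.2 + j85.82 V.
Step 3 — Convert to polar: |V_total| = 193.3 V, ∠V_total = 26.4°.

V_total = 193.3∠26.4° V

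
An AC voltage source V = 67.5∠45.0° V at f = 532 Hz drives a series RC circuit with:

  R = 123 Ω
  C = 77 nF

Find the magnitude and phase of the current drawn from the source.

Step 1 — Angular frequency: ω = 2π·f = 2π·532 = 3343 rad/s.
Step 2 — Component impedances:
  R: Z = R = 123 Ω
  C: Z = 1/(jωC) = -j/(ω·C) = 0 - j3885 Ω
Step 3 — Series combination: Z_total = R + C = 123 - j3885 Ω = 3887∠-88.2° Ω.
Step 4 — Source phasor: V = 67.5∠45.0° V = 47.73 + j47.73 V.
Step 5 — Ohm's law: I = V / Z_total = (47.73 + j47.73) / (123 - j3885) = -0.01188 + j0.01266 A.
Step 6 — Convert to polar: |I| = 0.01736 A, ∠I = 133.2°.

I = 0.01736∠133.2° A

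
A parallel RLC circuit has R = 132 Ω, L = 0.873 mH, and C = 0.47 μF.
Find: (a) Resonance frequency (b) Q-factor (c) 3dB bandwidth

Step 1 — Resonance: ω₀ = 1/√(LC) = 1/√(0.000873·4.7e-07) = 4.937e+04 rad/s.
Step 2 — f₀ = ω₀/(2π) = 7857 Hz.
Step 3 — Parallel Q: Q = R/(ω₀L) = 132/(4.937e+04·0.000873) = 3.063.
Step 4 — Bandwidth: Δω = ω₀/Q = 1.612e+04 rad/s; BW = Δω/(2π) = 2565 Hz.

(a) f₀ = 7857 Hz  (b) Q = 3.063  (c) BW = 2565 Hz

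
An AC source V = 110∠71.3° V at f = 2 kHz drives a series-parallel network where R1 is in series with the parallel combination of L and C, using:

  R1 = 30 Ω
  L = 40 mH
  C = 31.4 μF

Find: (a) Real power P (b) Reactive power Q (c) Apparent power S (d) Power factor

Step 1 — Angular frequency: ω = 2π·f = 2π·2000 = 1.257e+04 rad/s.
Step 2 — Component impedances:
  R1: Z = R = 30 Ω
  L: Z = jωL = j·1.257e+04·0.04 = 0 + j502.7 Ω
  C: Z = 1/(jωC) = -j/(ω·C) = 0 - j2.534 Ω
Step 3 — Parallel branch: L || C = 1/(1/L + 1/C) = 0 - j2.547 Ω.
Step 4 — Series with R1: Z_total = R1 + (L || C) = 30 - j2.547 Ω = 30.11∠-4.9° Ω.
Step 5 — Source phasor: V = 110∠71.3° V = 35.27 + j104.2 V.
Step 6 — Current: I = V / Z = 0.8744 + j3.547 A = 3.654∠76.2° A.
Step 7 — Complex power: S = V·I* = 400.4 - j34 VA.
Step 8 — Real power: P = Re(S) = 400.4 W.
Step 9 — Reactive power: Q = Im(S) = -34 VAR.
Step 10 — Apparent power: |S| = 401.9 VA.
Step 11 — Power factor: PF = P/|S| = 0.9964 (leading).

(a) P = 400.4 W  (b) Q = -34 VAR  (c) S = 401.9 VA  (d) PF = 0.9964 (leading)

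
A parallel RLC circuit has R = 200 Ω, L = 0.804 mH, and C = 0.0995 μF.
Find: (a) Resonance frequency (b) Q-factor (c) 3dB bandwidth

Step 1 — Resonance: ω₀ = 1/√(LC) = 1/√(0.000804·9.95e-08) = 1.118e+05 rad/s.
Step 2 — f₀ = ω₀/(2π) = 1.779e+04 Hz.
Step 3 — Parallel Q: Q = R/(ω₀L) = 200/(1.118e+05·0.000804) = 2.225.
Step 4 — Bandwidth: Δω = ω₀/Q = 5.025e+04 rad/s; BW = Δω/(2π) = 7998 Hz.

(a) f₀ = 1.779e+04 Hz  (b) Q = 2.225  (c) BW = 7998 Hz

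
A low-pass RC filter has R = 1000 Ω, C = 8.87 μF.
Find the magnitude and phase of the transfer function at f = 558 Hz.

Step 1 — Angular frequency: ω = 2π·558 = 3506 rad/s.
Step 2 — Transfer function: H(jω) = 1/(1 + jωRC).
Step 3 — Denominator: 1 + jωRC = 1 + j·3506·1000·8.87e-06 = 1 + j31.1.
Step 4 — H = 0.001033 - j0.03212.
Step 5 — Magnitude: |H| = 0.03214 (-29.9 dB); phase: φ = -88.2°.

|H| = 0.03214 (-29.9 dB), φ = -88.2°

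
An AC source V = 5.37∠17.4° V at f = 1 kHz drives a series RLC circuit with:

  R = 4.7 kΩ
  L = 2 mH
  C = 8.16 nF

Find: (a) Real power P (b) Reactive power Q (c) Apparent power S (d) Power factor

Step 1 — Angular frequency: ω = 2π·f = 2π·1000 = 6283 rad/s.
Step 2 — Component impedances:
  R: Z = R = 4700 Ω
  L: Z = jωL = j·6283·0.002 = 0 + j12.57 Ω
  C: Z = 1/(jωC) = -j/(ω·C) = 0 - j1.95e+04 Ω
Step 3 — Series combination: Z_total = R + L + C = 4700 - j1.949e+04 Ω = 2.005e+04∠-76.4° Ω.
Step 4 — Source phasor: V = 5.37∠17.4° V = 5.124 + j1.606 V.
Step 5 — Current: I = V / Z = -1.795e-05 + j0.0002672 A = 0.0002678∠93.8° A.
Step 6 — Complex power: S = V·I* = 0.0003371 - j0.001398 VA.
Step 7 — Real power: P = Re(S) = 0.0003371 W.
Step 8 — Reactive power: Q = Im(S) = -0.001398 VAR.
Step 9 — Apparent power: |S| = 0.001438 VA.
Step 10 — Power factor: PF = P/|S| = 0.2344 (leading).

(a) P = 0.0003371 W  (b) Q = -0.001398 VAR  (c) S = 0.001438 VA  (d) PF = 0.2344 (leading)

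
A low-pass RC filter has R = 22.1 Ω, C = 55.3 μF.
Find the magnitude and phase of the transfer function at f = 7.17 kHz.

Step 1 — Angular frequency: ω = 2π·7170 = 4.505e+04 rad/s.
Step 2 — Transfer function: H(jω) = 1/(1 + jωRC).
Step 3 — Denominator: 1 + jωRC = 1 + j·4.505e+04·22.1·5.53e-05 = 1 + j55.06.
Step 4 — H = 0.0003298 - j0.01816.
Step 5 — Magnitude: |H| = 0.01816 (-34.8 dB); phase: φ = -89.0°.

|H| = 0.01816 (-34.8 dB), φ = -89.0°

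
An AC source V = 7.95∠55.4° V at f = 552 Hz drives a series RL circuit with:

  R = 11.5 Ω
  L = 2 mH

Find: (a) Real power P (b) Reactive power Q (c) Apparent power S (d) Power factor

Step 1 — Angular frequency: ω = 2π·f = 2π·552 = 3468 rad/s.
Step 2 — Component impedances:
  R: Z = R = 11.5 Ω
  L: Z = jωL = j·3468·0.002 = 0 + j6.937 Ω
Step 3 — Series combination: Z_total = R + L = 11.5 + j6.937 Ω = 13.43∠31.1° Ω.
Step 4 — Source phasor: V = 7.95∠55.4° V = 4.514 + j6.544 V.
Step 5 — Current: I = V / Z = 0.5395 + j0.2436 A = 0.592∠24.3° A.
Step 6 — Complex power: S = V·I* = 4.03 + j2.431 VA.
Step 7 — Real power: P = Re(S) = 4.03 W.
Step 8 — Reactive power: Q = Im(S) = 2.431 VAR.
Step 9 — Apparent power: |S| = 4.706 VA.
Step 10 — Power factor: PF = P/|S| = 0.8563 (lagging).

(a) P = 4.03 W  (b) Q = 2.431 VAR  (c) S = 4.706 VA  (d) PF = 0.8563 (lagging)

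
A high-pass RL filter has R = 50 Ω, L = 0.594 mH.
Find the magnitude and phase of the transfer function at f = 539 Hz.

Step 1 — Angular frequency: ω = 2π·539 = 3387 rad/s.
Step 2 — Transfer function: H(jω) = jωL/(R + jωL).
Step 3 — Numerator jωL = j·2.012; denominator R + jωL = 50 + j2.012.
Step 4 — H = 0.001616 + j0.04017.
Step 5 — Magnitude: |H| = 0.0402 (-27.9 dB); phase: φ = 87.7°.

|H| = 0.0402 (-27.9 dB), φ = 87.7°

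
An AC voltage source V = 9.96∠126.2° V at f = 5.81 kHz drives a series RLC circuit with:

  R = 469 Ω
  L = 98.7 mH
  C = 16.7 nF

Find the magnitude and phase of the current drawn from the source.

Step 1 — Angular frequency: ω = 2π·f = 2π·5810 = 3.651e+04 rad/s.
Step 2 — Component impedances:
  R: Z = R = 469 Ω
  L: Z = jωL = j·3.651e+04·0.0987 = 0 + j3603 Ω
  C: Z = 1/(jωC) = -j/(ω·C) = 0 - j1640 Ω
Step 3 — Series combination: Z_total = R + L + C = 469 + j1963 Ω = 2018∠76.6° Ω.
Step 4 — Source phasor: V = 9.96∠126.2° V = -5.882 + j8.037 V.
Step 5 — Ohm's law: I = V / Z_total = (-5.882 + j8.037) / (469 + j1963) = 0.003196 + j0.003761 A.
Step 6 — Convert to polar: |I| = 0.004936 A, ∠I = 49.6°.

I = 0.004936∠49.6° A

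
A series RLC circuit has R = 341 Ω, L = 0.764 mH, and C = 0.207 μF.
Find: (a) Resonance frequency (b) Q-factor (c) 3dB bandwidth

Step 1 — Resonance condition Im(Z)=0 gives ω₀ = 1/√(LC).
Step 2 — ω₀ = 1/√(0.000764·2.07e-07) = 7.952e+04 rad/s.
Step 3 — f₀ = ω₀/(2π) = 1.266e+04 Hz.
Step 4 — Series Q: Q = ω₀L/R = 7.952e+04·0.000764/341 = 0.1782.
Step 5 — 3dB bandwidth: Δω = ω₀/Q = 4.463e+05 rad/s; BW = Δω/(2π) = 7.104e+04 Hz.

(a) f₀ = 1.266e+04 Hz  (b) Q = 0.1782  (c) BW = 7.104e+04 Hz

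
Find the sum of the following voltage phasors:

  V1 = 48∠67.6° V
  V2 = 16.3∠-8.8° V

Step 1 — Convert each phasor to rectangular form:
  V1 = 48·(cos(67.6°) + j·sin(67.6°)) = 18.29 + j44.38 V
  V2 = 16.3·(cos(-8.8°) + j·sin(-8.8°)) = 16.11 - j2.494 V
Step 2 — Sum components: V_total = 34.4 + j41.88 V.
Step 3 — Convert to polar: |V_total| = 54.2 V, ∠V_total = 50.6°.

V_total = 54.2∠50.6° V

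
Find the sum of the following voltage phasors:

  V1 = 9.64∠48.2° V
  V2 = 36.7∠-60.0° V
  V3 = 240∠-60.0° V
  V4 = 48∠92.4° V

Step 1 — Convert each phasor to rectangular form:
  V1 = 9.64·(cos(48.2°) + j·sin(48.2°)) = 6.425 + j7.186 V
  V2 = 36.7·(cos(-60.0°) + j·sin(-60.0°)) = 18.35 - j31.78 V
  V3 = 240·(cos(-60.0°) + j·sin(-60.0°)) = 120 - j207.8 V
  V4 = 48·(cos(92.4°) + j·sin(92.4°)) = -2.01 + j47.96 V
Step 2 — Sum components: V_total = 142.8 - j184.5 V.
Step 3 — Convert to polar: |V_total| = 233.3 V, ∠V_total = -52.3°.

V_total = 233.3∠-52.3° V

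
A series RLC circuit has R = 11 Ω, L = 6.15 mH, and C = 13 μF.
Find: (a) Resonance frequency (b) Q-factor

Step 1 — Resonance condition Im(Z)=0 gives ω₀ = 1/√(LC).
Step 2 — ω₀ = 1/√(0.00615·1.3e-05) = 3537 rad/s.
Step 3 — f₀ = ω₀/(2π) = 562.9 Hz.
Step 4 — Series Q: Q = ω₀L/R = 3537·0.00615/11 = 1.977.

(a) f₀ = 562.9 Hz  (b) Q = 1.977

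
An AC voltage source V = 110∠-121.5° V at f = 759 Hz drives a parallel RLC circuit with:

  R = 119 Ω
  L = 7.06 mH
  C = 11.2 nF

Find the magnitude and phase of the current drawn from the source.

Step 1 — Angular frequency: ω = 2π·f = 2π·759 = 4769 rad/s.
Step 2 — Component impedances:
  R: Z = R = 119 Ω
  L: Z = jωL = j·4769·0.00706 = 0 + j33.67 Ω
  C: Z = 1/(jωC) = -j/(ω·C) = 0 - j1.872e+04 Ω
Step 3 — Parallel combination: 1/Z_total = 1/R + 1/L + 1/C; Z_total = 8.849 + j31.22 Ω = 32.45∠74.2° Ω.
Step 4 — Source phasor: V = 110∠-121.5° V = -57.47 - j93.79 V.
Step 5 — Ohm's law: I = V / Z_total = (-57.47 - j93.79) / (8.849 + j31.22) = -3.264 + j0.9158 A.
Step 6 — Convert to polar: |I| = 3.39 A, ∠I = 164.3°.

I = 3.39∠164.3° A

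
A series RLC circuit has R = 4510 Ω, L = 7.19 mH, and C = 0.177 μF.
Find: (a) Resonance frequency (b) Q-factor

Step 1 — Resonance condition Im(Z)=0 gives ω₀ = 1/√(LC).
Step 2 — ω₀ = 1/√(0.00719·1.77e-07) = 2.803e+04 rad/s.
Step 3 — f₀ = ω₀/(2π) = 4461 Hz.
Step 4 — Series Q: Q = ω₀L/R = 2.803e+04·0.00719/4510 = 0.04469.

(a) f₀ = 4461 Hz  (b) Q = 0.04469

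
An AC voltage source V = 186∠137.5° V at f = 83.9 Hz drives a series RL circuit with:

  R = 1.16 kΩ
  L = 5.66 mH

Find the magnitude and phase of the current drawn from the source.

Step 1 — Angular frequency: ω = 2π·f = 2π·83.9 = 527.2 rad/s.
Step 2 — Component impedances:
  R: Z = R = 1160 Ω
  L: Z = jωL = j·527.2·0.00566 = 0 + j2.984 Ω
Step 3 — Series combination: Z_total = R + L = 1160 + j2.984 Ω = 1160∠0.1° Ω.
Step 4 — Source phasor: V = 186∠137.5° V = -137.1 + j125.7 V.
Step 5 — Ohm's law: I = V / Z_total = (-137.1 + j125.7) / (1160 + j2.984) = -0.1179 + j0.1086 A.
Step 6 — Convert to polar: |I| = 0.1603 A, ∠I = 137.4°.

I = 0.1603∠137.4° A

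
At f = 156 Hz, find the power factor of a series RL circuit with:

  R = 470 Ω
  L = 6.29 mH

Step 1 — Angular frequency: ω = 2π·f = 2π·156 = 980.2 rad/s.
Step 2 — Component impedances:
  R: Z = R = 470 Ω
  L: Z = jωL = j·980.2·0.00629 = 0 + j6.165 Ω
Step 3 — Series combination: Z_total = R + L = 470 + j6.165 Ω = 470∠0.8° Ω.
Step 4 — Power factor: PF = cos(φ) = Re(Z)/|Z| = 470/470.04 = 0.9999.
Step 5 — Type: Im(Z) = 6.165 ⇒ lagging (phase φ = 0.8°).

PF = 0.9999 (lagging, φ = 0.8°)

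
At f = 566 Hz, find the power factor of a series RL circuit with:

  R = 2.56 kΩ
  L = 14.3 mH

Step 1 — Angular frequency: ω = 2π·f = 2π·566 = 3556 rad/s.
Step 2 — Component impedances:
  R: Z = R = 2560 Ω
  L: Z = jωL = j·3556·0.0143 = 0 + j50.85 Ω
Step 3 — Series combination: Z_total = R + L = 2560 + j50.85 Ω = 2561∠1.1° Ω.
Step 4 — Power factor: PF = cos(φ) = Re(Z)/|Z| = 2560/2560.5 = 0.9998.
Step 5 — Type: Im(Z) = 50.85 ⇒ lagging (phase φ = 1.1°).

PF = 0.9998 (lagging, φ = 1.1°)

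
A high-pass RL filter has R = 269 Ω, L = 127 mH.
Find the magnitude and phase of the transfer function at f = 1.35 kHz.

Step 1 — Angular frequency: ω = 2π·1350 = 8482 rad/s.
Step 2 — Transfer function: H(jω) = jωL/(R + jωL).
Step 3 — Numerator jωL = j·1077; denominator R + jωL = 269 + j1077.
Step 4 — H = 0.9413 + j0.2351.
Step 5 — Magnitude: |H| = 0.9702 (-0.3 dB); phase: φ = 14.0°.

|H| = 0.9702 (-0.3 dB), φ = 14.0°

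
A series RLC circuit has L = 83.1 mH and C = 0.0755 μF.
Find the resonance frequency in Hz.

Step 1 — Resonance condition Im(Z)=0 gives ω₀ = 1/√(LC).
Step 2 — ω₀ = 1/√(0.0831·7.55e-08) = 1.262e+04 rad/s.
Step 3 — f₀ = ω₀/(2π) = 2009 Hz.

f₀ = 2009 Hz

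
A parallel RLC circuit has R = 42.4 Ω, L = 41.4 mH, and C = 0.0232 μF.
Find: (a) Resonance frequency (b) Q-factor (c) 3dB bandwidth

Step 1 — Resonance: ω₀ = 1/√(LC) = 1/√(0.0414·2.32e-08) = 3.227e+04 rad/s.
Step 2 — f₀ = ω₀/(2π) = 5135 Hz.
Step 3 — Parallel Q: Q = R/(ω₀L) = 42.4/(3.227e+04·0.0414) = 0.03174.
Step 4 — Bandwidth: Δω = ω₀/Q = 1.017e+06 rad/s; BW = Δω/(2π) = 1.618e+05 Hz.

(a) f₀ = 5135 Hz  (b) Q = 0.03174  (c) BW = 1.618e+05 Hz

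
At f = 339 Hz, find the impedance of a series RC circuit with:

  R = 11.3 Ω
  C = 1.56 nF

Step 1 — Angular frequency: ω = 2π·f = 2π·339 = 2130 rad/s.
Step 2 — Component impedances:
  R: Z = R = 11.3 Ω
  C: Z = 1/(jωC) = -j/(ω·C) = 0 - j3.01e+05 Ω
Step 3 — Series combination: Z_total = R + C = 11.3 - j3.01e+05 Ω = 3.01e+05∠-90.0° Ω.

Z = 11.3 - j3.01e+05 Ω = 3.01e+05∠-90.0° Ω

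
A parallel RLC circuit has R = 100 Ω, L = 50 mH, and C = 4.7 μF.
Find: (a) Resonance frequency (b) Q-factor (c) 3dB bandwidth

Step 1 — Resonance: ω₀ = 1/√(LC) = 1/√(0.05·4.7e-06) = 2063 rad/s.
Step 2 — f₀ = ω₀/(2π) = 328.3 Hz.
Step 3 — Parallel Q: Q = R/(ω₀L) = 100/(2063·0.05) = 0.9695.
Step 4 — Bandwidth: Δω = ω₀/Q = 2128 rad/s; BW = Δω/(2π) = 338.6 Hz.

(a) f₀ = 328.3 Hz  (b) Q = 0.9695  (c) BW = 338.6 Hz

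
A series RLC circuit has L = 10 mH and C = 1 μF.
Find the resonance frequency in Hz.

Step 1 — Resonance condition Im(Z)=0 gives ω₀ = 1/√(LC).
Step 2 — ω₀ = 1/√(0.01·1e-06) = 1e+04 rad/s.
Step 3 — f₀ = ω₀/(2π) = 1592 Hz.

f₀ = 1592 Hz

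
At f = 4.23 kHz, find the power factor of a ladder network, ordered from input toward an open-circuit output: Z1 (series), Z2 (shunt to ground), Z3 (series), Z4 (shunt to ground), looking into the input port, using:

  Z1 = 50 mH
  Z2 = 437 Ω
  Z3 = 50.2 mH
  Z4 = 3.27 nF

Step 1 — Angular frequency: ω = 2π·f = 2π·4230 = 2.658e+04 rad/s.
Step 2 — Component impedances:
  Z1: Z = jωL = j·2.658e+04·0.05 = 0 + j1329 Ω
  Z2: Z = R = 437 Ω
  Z3: Z = jωL = j·2.658e+04·0.0502 = 0 + j1334 Ω
  Z4: Z = 1/(jωC) = -j/(ω·C) = 0 - j1.151e+04 Ω
Step 3 — Ladder network (open output): work backward from the far end, alternating series and parallel combinations. Z_in = 436.2 + j1310 Ω = 1381∠71.6° Ω.
Step 4 — Power factor: PF = cos(φ) = Re(Z)/|Z| = 436.2/1381 = 0.3159.
Step 5 — Type: Im(Z) = 1310 ⇒ lagging (phase φ = 71.6°).

PF = 0.3159 (lagging, φ = 71.6°)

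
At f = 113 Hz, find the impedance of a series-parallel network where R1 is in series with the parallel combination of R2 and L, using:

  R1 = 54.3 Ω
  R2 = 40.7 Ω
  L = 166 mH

Step 1 — Angular frequency: ω = 2π·f = 2π·113 = 710 rad/s.
Step 2 — Component impedances:
  R1: Z = R = 54.3 Ω
  R2: Z = R = 40.7 Ω
  L: Z = jωL = j·710·0.166 = 0 + j117.9 Ω
Step 3 — Parallel branch: R2 || L = 1/(1/R2 + 1/L) = 36.36 + j12.56 Ω.
Step 4 — Series with R1: Z_total = R1 + (R2 || L) = 90.66 + j12.56 Ω = 91.53∠7.9° Ω.

Z = 90.66 + j12.56 Ω = 91.53∠7.9° Ω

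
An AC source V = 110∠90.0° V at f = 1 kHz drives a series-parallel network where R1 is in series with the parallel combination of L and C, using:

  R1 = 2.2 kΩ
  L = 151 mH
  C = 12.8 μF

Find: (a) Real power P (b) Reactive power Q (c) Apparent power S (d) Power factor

Step 1 — Angular frequency: ω = 2π·f = 2π·1000 = 6283 rad/s.
Step 2 — Component impedances:
  R1: Z = R = 2200 Ω
  L: Z = jωL = j·6283·0.151 = 0 + j948.8 Ω
  C: Z = 1/(jωC) = -j/(ω·C) = 0 - j12.43 Ω
Step 3 — Parallel branch: L || C = 1/(1/L + 1/C) = 0 - j12.6 Ω.
Step 4 — Series with R1: Z_total = R1 + (L || C) = 2200 - j12.6 Ω = 2200∠-0.3° Ω.
Step 5 — Source phasor: V = 110∠90.0° V = 0 + j110 V.
Step 6 — Current: I = V / Z = -0.0002863 + j0.05 A = 0.05∠90.3° A.
Step 7 — Complex power: S = V·I* = 5.5 - j0.0315 VA.
Step 8 — Real power: P = Re(S) = 5.5 W.
Step 9 — Reactive power: Q = Im(S) = -0.0315 VAR.
Step 10 — Apparent power: |S| = 5.5 VA.
Step 11 — Power factor: PF = P/|S| = 1 (leading).

(a) P = 5.5 W  (b) Q = -0.0315 VAR  (c) S = 5.5 VA  (d) PF = 1 (leading)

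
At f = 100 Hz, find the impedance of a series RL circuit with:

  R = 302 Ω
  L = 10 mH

Step 1 — Angular frequency: ω = 2π·f = 2π·100 = 628.3 rad/s.
Step 2 — Component impedances:
  R: Z = R = 302 Ω
  L: Z = jωL = j·628.3·0.01 = 0 + j6.283 Ω
Step 3 — Series combination: Z_total = R + L = 302 + j6.283 Ω = 302.1∠1.2° Ω.

Z = 302 + j6.283 Ω = 302.1∠1.2° Ω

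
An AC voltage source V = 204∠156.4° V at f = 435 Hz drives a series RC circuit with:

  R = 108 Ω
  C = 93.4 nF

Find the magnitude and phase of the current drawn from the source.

Step 1 — Angular frequency: ω = 2π·f = 2π·435 = 2733 rad/s.
Step 2 — Component impedances:
  R: Z = R = 108 Ω
  C: Z = 1/(jωC) = -j/(ω·C) = 0 - j3917 Ω
Step 3 — Series combination: Z_total = R + C = 108 - j3917 Ω = 3919∠-88.4° Ω.
Step 4 — Source phasor: V = 204∠156.4° V = -186.9 + j81.67 V.
Step 5 — Ohm's law: I = V / Z_total = (-186.9 + j81.67) / (108 - j3917) = -0.02215 - j0.04711 A.
Step 6 — Convert to polar: |I| = 0.05206 A, ∠I = -115.2°.

I = 0.05206∠-115.2° A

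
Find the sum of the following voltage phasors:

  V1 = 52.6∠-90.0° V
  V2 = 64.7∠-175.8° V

Step 1 — Convert each phasor to rectangular form:
  V1 = 52.6·(cos(-90.0°) + j·sin(-90.0°)) = 0 - j52.6 V
  V2 = 64.7·(cos(-175.8°) + j·sin(-175.8°)) = -64.53 - j4.739 V
Step 2 — Sum components: V_total = -64.53 - j57.34 V.
Step 3 — Convert to polar: |V_total| = 86.32 V, ∠V_total = -138.4°.

V_total = 86.32∠-138.4° V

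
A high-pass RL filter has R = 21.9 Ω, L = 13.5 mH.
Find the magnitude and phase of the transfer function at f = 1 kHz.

Step 1 — Angular frequency: ω = 2π·1000 = 6283 rad/s.
Step 2 — Transfer function: H(jω) = jωL/(R + jωL).
Step 3 — Numerator jωL = j·84.82; denominator R + jωL = 21.9 + j84.82.
Step 4 — H = 0.9375 + j0.242.
Step 5 — Magnitude: |H| = 0.9682 (-0.3 dB); phase: φ = 14.5°.

|H| = 0.9682 (-0.3 dB), φ = 14.5°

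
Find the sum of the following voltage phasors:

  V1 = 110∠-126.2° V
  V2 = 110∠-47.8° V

Step 1 — Convert each phasor to rectangular form:
  V1 = 110·(cos(-126.2°) + j·sin(-126.2°)) = -64.97 - j88.77 V
  V2 = 110·(cos(-47.8°) + j·sin(-47.8°)) = 73.89 - j81.49 V
Step 2 — Sum components: V_total = 8.923 - j170.3 V.
Step 3 — Convert to polar: |V_total| = 170.5 V, ∠V_total = -87.0°.

V_total = 170.5∠-87.0° V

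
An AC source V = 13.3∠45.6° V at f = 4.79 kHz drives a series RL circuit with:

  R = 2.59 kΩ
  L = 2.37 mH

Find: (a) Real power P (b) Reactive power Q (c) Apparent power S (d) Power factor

Step 1 — Angular frequency: ω = 2π·f = 2π·4790 = 3.01e+04 rad/s.
Step 2 — Component impedances:
  R: Z = R = 2590 Ω
  L: Z = jωL = j·3.01e+04·0.00237 = 0 + j71.33 Ω
Step 3 — Series combination: Z_total = R + L = 2590 + j71.33 Ω = 2591∠1.6° Ω.
Step 4 — Source phasor: V = 13.3∠45.6° V = 9.306 + j9.502 V.
Step 5 — Current: I = V / Z = 0.003691 + j0.003567 A = 0.005133∠44.0° A.
Step 6 — Complex power: S = V·I* = 0.06825 + j0.001879 VA.
Step 7 — Real power: P = Re(S) = 0.06825 W.
Step 8 — Reactive power: Q = Im(S) = 0.001879 VAR.
Step 9 — Apparent power: |S| = 0.06827 VA.
Step 10 — Power factor: PF = P/|S| = 0.9996 (lagging).

(a) P = 0.06825 W  (b) Q = 0.001879 VAR  (c) S = 0.06827 VA  (d) PF = 0.9996 (lagging)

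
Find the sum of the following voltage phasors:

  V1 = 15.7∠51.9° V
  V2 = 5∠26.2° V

Step 1 — Convert each phasor to rectangular form:
  V1 = 15.7·(cos(51.9°) + j·sin(51.9°)) = 9.687 + j12.35 V
  V2 = 5·(cos(26.2°) + j·sin(26.2°)) = 4.486 + j2.208 V
Step 2 — Sum components: V_total = 14.17 + j14.56 V.
Step 3 — Convert to polar: |V_total| = 20.32 V, ∠V_total = 45.8°.

V_total = 20.32∠45.8° V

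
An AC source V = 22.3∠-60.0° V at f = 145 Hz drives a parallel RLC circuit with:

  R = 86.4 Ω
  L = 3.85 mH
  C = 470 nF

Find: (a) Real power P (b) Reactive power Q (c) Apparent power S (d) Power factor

Step 1 — Angular frequency: ω = 2π·f = 2π·145 = 911.1 rad/s.
Step 2 — Component impedances:
  R: Z = R = 86.4 Ω
  L: Z = jωL = j·911.1·0.00385 = 0 + j3.508 Ω
  C: Z = 1/(jωC) = -j/(ω·C) = 0 - j2335 Ω
Step 3 — Parallel combination: 1/Z_total = 1/R + 1/L + 1/C; Z_total = 0.1426 + j3.507 Ω = 3.51∠87.7° Ω.
Step 4 — Source phasor: V = 22.3∠-60.0° V = 11.15 - j19.31 V.
Step 5 — Current: I = V / Z = -5.369 - j3.398 A = 6.353∠-147.7° A.
Step 6 — Complex power: S = V·I* = 5.756 + j141.6 VA.
Step 7 — Real power: P = Re(S) = 5.756 W.
Step 8 — Reactive power: Q = Im(S) = 141.6 VAR.
Step 9 — Apparent power: |S| = 141.7 VA.
Step 10 — Power factor: PF = P/|S| = 0.04062 (lagging).

(a) P = 5.756 W  (b) Q = 141.6 VAR  (c) S = 141.7 VA  (d) PF = 0.04062 (lagging)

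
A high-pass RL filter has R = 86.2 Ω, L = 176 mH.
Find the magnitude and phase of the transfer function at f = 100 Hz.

Step 1 — Angular frequency: ω = 2π·100 = 628.3 rad/s.
Step 2 — Transfer function: H(jω) = jωL/(R + jωL).
Step 3 — Numerator jωL = j·110.6; denominator R + jωL = 86.2 + j110.6.
Step 4 — H = 0.622 + j0.4849.
Step 5 — Magnitude: |H| = 0.7887 (-2.1 dB); phase: φ = 37.9°.

|H| = 0.7887 (-2.1 dB), φ = 37.9°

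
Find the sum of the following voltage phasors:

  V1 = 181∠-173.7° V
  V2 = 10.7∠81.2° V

Step 1 — Convert each phasor to rectangular form:
  V1 = 181·(cos(-173.7°) + j·sin(-173.7°)) = -179.9 - j19.86 V
  V2 = 10.7·(cos(81.2°) + j·sin(81.2°)) = 1.637 + j10.57 V
Step 2 — Sum components: V_total = -178.3 - j9.288 V.
Step 3 — Convert to polar: |V_total| = 178.5 V, ∠V_total = -177.0°.

V_total = 178.5∠-177.0° V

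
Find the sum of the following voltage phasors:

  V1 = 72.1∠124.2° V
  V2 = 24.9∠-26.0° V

Step 1 — Convert each phasor to rectangular form:
  V1 = 72.1·(cos(124.2°) + j·sin(124.2°)) = -40.53 + j59.63 V
  V2 = 24.9·(cos(-26.0°) + j·sin(-26.0°)) = 22.38 - j10.92 V
Step 2 — Sum components: V_total = -18.15 + j48.72 V.
Step 3 — Convert to polar: |V_total| = 51.99 V, ∠V_total = 110.4°.

V_total = 51.99∠110.4° V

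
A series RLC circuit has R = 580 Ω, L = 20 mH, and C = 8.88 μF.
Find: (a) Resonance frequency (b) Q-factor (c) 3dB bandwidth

Step 1 — Resonance condition Im(Z)=0 gives ω₀ = 1/√(LC).
Step 2 — ω₀ = 1/√(0.02·8.88e-06) = 2373 rad/s.
Step 3 — f₀ = ω₀/(2π) = 377.7 Hz.
Step 4 — Series Q: Q = ω₀L/R = 2373·0.02/580 = 0.08182.
Step 5 — 3dB bandwidth: Δω = ω₀/Q = 2.9e+04 rad/s; BW = Δω/(2π) = 4615 Hz.

(a) f₀ = 377.7 Hz  (b) Q = 0.08182  (c) BW = 4615 Hz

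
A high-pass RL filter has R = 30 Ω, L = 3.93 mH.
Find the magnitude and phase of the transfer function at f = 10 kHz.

Step 1 — Angular frequency: ω = 2π·1e+04 = 6.283e+04 rad/s.
Step 2 — Transfer function: H(jω) = jωL/(R + jωL).
Step 3 — Numerator jωL = j·246.9; denominator R + jωL = 30 + j246.9.
Step 4 — H = 0.9855 + j0.1197.
Step 5 — Magnitude: |H| = 0.9927 (-0.1 dB); phase: φ = 6.9°.

|H| = 0.9927 (-0.1 dB), φ = 6.9°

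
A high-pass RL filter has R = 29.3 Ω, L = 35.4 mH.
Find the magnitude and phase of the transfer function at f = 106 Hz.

Step 1 — Angular frequency: ω = 2π·106 = 666 rad/s.
Step 2 — Transfer function: H(jω) = jωL/(R + jωL).
Step 3 — Numerator jωL = j·23.58; denominator R + jωL = 29.3 + j23.58.
Step 4 — H = 0.393 + j0.4884.
Step 5 — Magnitude: |H| = 0.6269 (-4.1 dB); phase: φ = 51.2°.

|H| = 0.6269 (-4.1 dB), φ = 51.2°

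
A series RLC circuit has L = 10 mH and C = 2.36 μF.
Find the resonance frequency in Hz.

Step 1 — Resonance condition Im(Z)=0 gives ω₀ = 1/√(LC).
Step 2 — ω₀ = 1/√(0.01·2.36e-06) = 6509 rad/s.
Step 3 — f₀ = ω₀/(2π) = 1036 Hz.

f₀ = 1036 Hz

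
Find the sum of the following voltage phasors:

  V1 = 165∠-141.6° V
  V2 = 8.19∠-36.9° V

Step 1 — Convert each phasor to rectangular form:
  V1 = 165·(cos(-141.6°) + j·sin(-141.6°)) = -129.3 - j102.5 V
  V2 = 8.19·(cos(-36.9°) + j·sin(-36.9°)) = 6.549 - j4.917 V
Step 2 — Sum components: V_total = -122.8 - j107.4 V.
Step 3 — Convert to polar: |V_total| = 163.1 V, ∠V_total = -138.8°.

V_total = 163.1∠-138.8° V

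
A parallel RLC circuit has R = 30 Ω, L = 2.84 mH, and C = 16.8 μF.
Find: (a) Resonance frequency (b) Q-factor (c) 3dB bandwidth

Step 1 — Resonance: ω₀ = 1/√(LC) = 1/√(0.00284·1.68e-05) = 4578 rad/s.
Step 2 — f₀ = ω₀/(2π) = 728.6 Hz.
Step 3 — Parallel Q: Q = R/(ω₀L) = 30/(4578·0.00284) = 2.307.
Step 4 — Bandwidth: Δω = ω₀/Q = 1984 rad/s; BW = Δω/(2π) = 315.8 Hz.

(a) f₀ = 728.6 Hz  (b) Q = 2.307  (c) BW = 315.8 Hz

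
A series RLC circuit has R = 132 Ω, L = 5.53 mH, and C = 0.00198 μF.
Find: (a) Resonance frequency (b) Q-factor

Step 1 — Resonance condition Im(Z)=0 gives ω₀ = 1/√(LC).
Step 2 — ω₀ = 1/√(0.00553·1.98e-09) = 3.022e+05 rad/s.
Step 3 — f₀ = ω₀/(2π) = 4.81e+04 Hz.
Step 4 — Series Q: Q = ω₀L/R = 3.022e+05·0.00553/132 = 12.66.

(a) f₀ = 4.81e+04 Hz  (b) Q = 12.66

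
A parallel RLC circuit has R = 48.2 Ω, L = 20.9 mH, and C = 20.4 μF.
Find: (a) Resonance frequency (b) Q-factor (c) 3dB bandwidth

Step 1 — Resonance: ω₀ = 1/√(LC) = 1/√(0.0209·2.04e-05) = 1531 rad/s.
Step 2 — f₀ = ω₀/(2π) = 243.7 Hz.
Step 3 — Parallel Q: Q = R/(ω₀L) = 48.2/(1531·0.0209) = 1.506.
Step 4 — Bandwidth: Δω = ω₀/Q = 1017 rad/s; BW = Δω/(2π) = 161.9 Hz.

(a) f₀ = 243.7 Hz  (b) Q = 1.506  (c) BW = 161.9 Hz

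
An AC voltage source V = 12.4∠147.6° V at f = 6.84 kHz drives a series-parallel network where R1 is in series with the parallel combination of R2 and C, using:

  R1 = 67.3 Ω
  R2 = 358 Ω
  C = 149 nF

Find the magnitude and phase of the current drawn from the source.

Step 1 — Angular frequency: ω = 2π·f = 2π·6840 = 4.298e+04 rad/s.
Step 2 — Component impedances:
  R1: Z = R = 67.3 Ω
  R2: Z = R = 358 Ω
  C: Z = 1/(jωC) = -j/(ω·C) = 0 - j156.2 Ω
Step 3 — Parallel branch: R2 || C = 1/(1/R2 + 1/C) = 57.23 - j131.2 Ω.
Step 4 — Series with R1: Z_total = R1 + (R2 || C) = 124.5 - j131.2 Ω = 180.9∠-46.5° Ω.
Step 5 — Source phasor: V = 12.4∠147.6° V = -10.47 + j6.644 V.
Step 6 — Ohm's law: I = V / Z_total = (-10.47 + j6.644) / (124.5 - j131.2) = -0.06649 - j0.01669 A.
Step 7 — Convert to polar: |I| = 0.06855 A, ∠I = -165.9°.

I = 0.06855∠-165.9° A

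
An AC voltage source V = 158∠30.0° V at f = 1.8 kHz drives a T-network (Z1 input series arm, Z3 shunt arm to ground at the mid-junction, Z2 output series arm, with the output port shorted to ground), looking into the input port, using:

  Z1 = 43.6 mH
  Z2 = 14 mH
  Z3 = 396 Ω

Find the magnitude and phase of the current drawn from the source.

Step 1 — Angular frequency: ω = 2π·f = 2π·1800 = 1.131e+04 rad/s.
Step 2 — Component impedances:
  Z1: Z = jωL = j·1.131e+04·0.0436 = 0 + j493.1 Ω
  Z2: Z = jωL = j·1.131e+04·0.014 = 0 + j158.3 Ω
  Z3: Z = R = 396 Ω
Step 3 — With the output port shorted to ground, the output series arm Z2 runs from the junction to ground; the shunt arm Z3 also runs from the junction to ground. They appear in parallel: Z3 || Z2 = 54.58 + j136.5 Ω.
Step 4 — Series with input arm Z1: Z_in = Z1 + (Z3 || Z2) = 54.58 + j629.6 Ω = 632∠85.0° Ω.
Step 5 — Source phasor: V = 158∠30.0° V = 136.8 + j79 V.
Step 6 — Ohm's law: I = V / Z_total = (136.8 + j79) / (54.58 + j629.6) = 0.1432 - j0.2049 A.
Step 7 — Convert to polar: |I| = 0.25 A, ∠I = -55.0°.

I = 0.25∠-55.0° A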